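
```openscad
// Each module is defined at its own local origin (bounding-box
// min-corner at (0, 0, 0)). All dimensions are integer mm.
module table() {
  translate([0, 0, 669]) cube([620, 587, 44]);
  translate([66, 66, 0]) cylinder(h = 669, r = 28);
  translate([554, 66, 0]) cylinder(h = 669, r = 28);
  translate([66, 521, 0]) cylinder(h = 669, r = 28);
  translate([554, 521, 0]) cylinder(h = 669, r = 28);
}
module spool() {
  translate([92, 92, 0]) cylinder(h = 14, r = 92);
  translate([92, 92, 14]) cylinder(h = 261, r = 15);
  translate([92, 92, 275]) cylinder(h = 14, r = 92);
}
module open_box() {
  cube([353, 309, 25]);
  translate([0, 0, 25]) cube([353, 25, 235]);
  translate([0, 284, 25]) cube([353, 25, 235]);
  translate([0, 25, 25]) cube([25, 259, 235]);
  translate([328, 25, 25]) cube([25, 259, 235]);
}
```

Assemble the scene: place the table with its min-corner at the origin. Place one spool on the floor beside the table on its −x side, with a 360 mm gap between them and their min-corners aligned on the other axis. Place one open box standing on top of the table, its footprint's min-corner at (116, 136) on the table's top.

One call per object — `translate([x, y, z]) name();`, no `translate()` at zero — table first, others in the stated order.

table();
translate([-544, 0, 0]) spool();
translate([116, 136, 713]) open_box();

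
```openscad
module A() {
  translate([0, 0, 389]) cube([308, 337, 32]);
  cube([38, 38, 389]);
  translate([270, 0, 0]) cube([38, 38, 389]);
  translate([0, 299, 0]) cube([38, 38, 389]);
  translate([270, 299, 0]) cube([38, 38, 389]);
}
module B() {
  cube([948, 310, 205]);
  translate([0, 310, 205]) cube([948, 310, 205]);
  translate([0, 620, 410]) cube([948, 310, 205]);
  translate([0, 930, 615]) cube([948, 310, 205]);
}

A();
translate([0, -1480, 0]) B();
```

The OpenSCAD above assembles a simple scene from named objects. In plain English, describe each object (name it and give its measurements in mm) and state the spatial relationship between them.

A is a simple wooden stool: a rectangular seat 308 mm (x) by 337 mm (y), 32 mm thick, top face at z = 421 mm, on four square legs, each 38×38 mm in cross-section. The legs rest on z = 0, each flush with a corner of the seat.

B is a straight staircase of 4 solid steps. Each step is 948 mm wide (x), 310 mm deep (y, the going) and 205 mm tall (the rise). The first step rests on the floor; each subsequent step sits one going further in +y and one rise higher in +z, directly behind and above the previous step with no overlap.

The staircase is on the floor beside the stool on its −y side.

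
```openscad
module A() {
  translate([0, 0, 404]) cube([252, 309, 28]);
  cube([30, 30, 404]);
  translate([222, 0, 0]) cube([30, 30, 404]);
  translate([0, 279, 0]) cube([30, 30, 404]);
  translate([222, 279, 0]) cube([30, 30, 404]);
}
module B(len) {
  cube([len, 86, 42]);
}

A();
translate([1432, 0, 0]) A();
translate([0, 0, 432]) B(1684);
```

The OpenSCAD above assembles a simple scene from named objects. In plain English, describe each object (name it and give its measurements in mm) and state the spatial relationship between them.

A is a four-legged stool. The seat is a 252×309×28 mm slab whose top surface is at z = 432 mm; four square legs, each 30×30 mm in cross-section, run from the floor (z = 0) to the underside of the seat, each flush with a corner of the seat.

B is a rectangular beam 1684 mm long (x), 86 mm deep (y), 42 mm thick (z).

The beam spans the tops of two stools placed 1180 mm apart, resting at z = 432 mm.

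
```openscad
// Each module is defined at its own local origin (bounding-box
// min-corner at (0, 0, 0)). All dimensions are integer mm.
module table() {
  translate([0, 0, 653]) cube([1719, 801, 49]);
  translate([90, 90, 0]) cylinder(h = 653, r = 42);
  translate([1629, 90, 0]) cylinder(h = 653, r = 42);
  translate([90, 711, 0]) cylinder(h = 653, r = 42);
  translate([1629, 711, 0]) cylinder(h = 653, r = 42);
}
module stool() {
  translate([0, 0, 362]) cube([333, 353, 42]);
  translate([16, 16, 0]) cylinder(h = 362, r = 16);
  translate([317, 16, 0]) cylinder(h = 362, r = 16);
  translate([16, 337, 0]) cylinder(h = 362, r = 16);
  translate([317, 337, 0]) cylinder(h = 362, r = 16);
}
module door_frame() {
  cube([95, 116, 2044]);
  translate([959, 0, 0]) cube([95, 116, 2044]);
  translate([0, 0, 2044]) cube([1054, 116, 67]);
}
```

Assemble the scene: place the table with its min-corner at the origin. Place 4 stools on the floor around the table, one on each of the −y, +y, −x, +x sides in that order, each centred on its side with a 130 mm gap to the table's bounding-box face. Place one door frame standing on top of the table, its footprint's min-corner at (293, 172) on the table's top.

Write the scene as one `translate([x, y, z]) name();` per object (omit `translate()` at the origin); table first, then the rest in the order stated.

table();
translate([693, -483, 0]) stool();
translate([693, 931, 0]) stool();
translate([-463, 224, 0]) stool();
translate([1849, 224, 0]) stool();
translate([293, 172, 702]) door_frame();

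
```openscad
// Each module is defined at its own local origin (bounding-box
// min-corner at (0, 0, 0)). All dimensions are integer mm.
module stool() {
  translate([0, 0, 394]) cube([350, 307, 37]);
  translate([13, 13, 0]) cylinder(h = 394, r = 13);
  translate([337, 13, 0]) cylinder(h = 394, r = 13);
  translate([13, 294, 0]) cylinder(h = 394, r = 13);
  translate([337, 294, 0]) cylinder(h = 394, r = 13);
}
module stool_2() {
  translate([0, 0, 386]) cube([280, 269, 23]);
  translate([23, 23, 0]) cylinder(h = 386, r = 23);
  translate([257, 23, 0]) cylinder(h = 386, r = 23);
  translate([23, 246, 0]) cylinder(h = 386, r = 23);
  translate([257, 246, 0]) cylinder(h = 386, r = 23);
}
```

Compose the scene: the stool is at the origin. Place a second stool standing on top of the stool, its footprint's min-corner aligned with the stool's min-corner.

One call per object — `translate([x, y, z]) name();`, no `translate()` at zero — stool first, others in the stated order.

stool();
translate([0, 0, 431]) stool_2();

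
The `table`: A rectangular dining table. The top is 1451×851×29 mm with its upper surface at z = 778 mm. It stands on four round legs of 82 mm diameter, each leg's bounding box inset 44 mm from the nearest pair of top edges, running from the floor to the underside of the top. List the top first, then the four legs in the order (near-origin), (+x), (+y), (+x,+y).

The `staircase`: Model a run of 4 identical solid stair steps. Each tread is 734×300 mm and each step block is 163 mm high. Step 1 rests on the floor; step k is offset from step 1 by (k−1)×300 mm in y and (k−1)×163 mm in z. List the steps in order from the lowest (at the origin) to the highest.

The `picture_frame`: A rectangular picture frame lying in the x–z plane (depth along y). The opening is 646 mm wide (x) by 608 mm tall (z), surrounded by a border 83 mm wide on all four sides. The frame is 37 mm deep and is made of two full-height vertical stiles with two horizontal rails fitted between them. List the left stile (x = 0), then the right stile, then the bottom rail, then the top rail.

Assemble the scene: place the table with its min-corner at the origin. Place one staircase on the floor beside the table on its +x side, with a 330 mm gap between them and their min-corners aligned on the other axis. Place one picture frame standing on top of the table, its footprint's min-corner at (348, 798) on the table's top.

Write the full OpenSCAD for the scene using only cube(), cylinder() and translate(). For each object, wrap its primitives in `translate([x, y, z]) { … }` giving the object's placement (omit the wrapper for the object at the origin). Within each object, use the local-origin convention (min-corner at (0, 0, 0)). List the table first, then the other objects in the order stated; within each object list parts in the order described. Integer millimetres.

translate([0, 0, 749]) cube([1451, 851, 29]);
translate([85, 85, 0]) cylinder(h = 749, r = 41);
translate([1366, 85, 0]) cylinder(h = 749, r = 41);
translate([85, 766, 0]) cylinder(h = 749, r = 41);
translate([1366, 766, 0]) cylinder(h = 749, r = 41);
translate([1781, 0, 0]) {
  cube([734, 300, 163]);
  translate([0, 300, 163]) cube([734, 300, 163]);
  translate([0, 600, 326]) cube([734, 300, 163]);
  translate([0, 900, 489]) cube([734, 300, 163]);
}
translate([348, 798, 778]) {
  cube([83, 37, 774]);
  translate([729, 0, 0]) cube([83, 37, 774]);
  translate([83, 0, 0]) cube([646, 37, 83]);
  translate([83, 0, 691]) cube([646, 37, 83]);
}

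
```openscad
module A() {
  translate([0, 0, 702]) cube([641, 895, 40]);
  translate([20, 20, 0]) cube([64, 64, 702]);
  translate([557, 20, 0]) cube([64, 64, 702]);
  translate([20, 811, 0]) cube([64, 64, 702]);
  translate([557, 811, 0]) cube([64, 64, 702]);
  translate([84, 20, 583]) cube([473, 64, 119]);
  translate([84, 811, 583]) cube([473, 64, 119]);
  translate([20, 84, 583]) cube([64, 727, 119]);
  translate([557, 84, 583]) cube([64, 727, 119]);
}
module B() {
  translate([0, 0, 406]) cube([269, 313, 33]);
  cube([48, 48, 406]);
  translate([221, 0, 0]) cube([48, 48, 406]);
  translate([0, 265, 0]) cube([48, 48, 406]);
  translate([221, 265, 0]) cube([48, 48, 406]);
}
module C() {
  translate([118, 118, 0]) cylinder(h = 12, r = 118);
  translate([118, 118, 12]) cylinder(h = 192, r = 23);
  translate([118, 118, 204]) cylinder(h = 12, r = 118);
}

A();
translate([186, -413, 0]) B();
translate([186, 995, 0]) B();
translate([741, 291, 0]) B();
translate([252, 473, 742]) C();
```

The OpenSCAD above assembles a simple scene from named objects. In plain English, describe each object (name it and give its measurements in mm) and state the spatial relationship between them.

A is a rectangular dining table. The top is 641×895×40 mm with its upper surface at z = 742 mm. It stands on four 64×64 mm square legs, each inset 20 mm from the nearest pair of top edges, running from the floor to the underside of the top. Four apron rails, 64 mm thick and 119 mm tall, run between adjacent legs with their top edges flush with the underside of the top and their outer faces flush with the legs' outer faces.

B is a simple wooden stool: a rectangular seat 269 mm (x) by 313 mm (y), 33 mm thick, top face at z = 439 mm, on four square legs, each 48×48 mm in cross-section. The legs rest on z = 0, each flush with a corner of the seat.

C is a spool: two coaxial disc flanges of radius 118 mm and thickness 12 mm, joined by a core cylinder of radius 23 mm and height 192 mm. The lower flange rests on z = 0 and the three cylinders share a vertical axis.

Three stools sit around the table at the −y, +y, +x sides. The spool is on top of the table.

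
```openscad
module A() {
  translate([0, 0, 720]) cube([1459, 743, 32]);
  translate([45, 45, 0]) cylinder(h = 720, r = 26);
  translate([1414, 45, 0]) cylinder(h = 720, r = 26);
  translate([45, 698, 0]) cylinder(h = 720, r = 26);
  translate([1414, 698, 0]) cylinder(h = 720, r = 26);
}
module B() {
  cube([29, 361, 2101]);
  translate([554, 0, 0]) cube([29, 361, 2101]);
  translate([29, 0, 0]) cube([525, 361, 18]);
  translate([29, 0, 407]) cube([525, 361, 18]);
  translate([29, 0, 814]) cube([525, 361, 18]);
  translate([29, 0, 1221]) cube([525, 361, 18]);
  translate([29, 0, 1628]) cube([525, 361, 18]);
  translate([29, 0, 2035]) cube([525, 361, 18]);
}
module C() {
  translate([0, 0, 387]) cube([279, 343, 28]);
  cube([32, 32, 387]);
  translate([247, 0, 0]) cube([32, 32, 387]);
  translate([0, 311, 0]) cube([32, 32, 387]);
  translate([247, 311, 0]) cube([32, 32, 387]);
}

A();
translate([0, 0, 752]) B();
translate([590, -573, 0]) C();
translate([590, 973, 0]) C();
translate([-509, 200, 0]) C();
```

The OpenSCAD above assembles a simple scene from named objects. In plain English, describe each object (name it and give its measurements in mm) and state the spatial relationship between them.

A is a table: top 1459 mm (x) × 743 mm (y), 32 mm thick, upper face at z = 752 mm, on four round legs of 52 mm diameter, each leg's bounding box inset 19 mm from the nearest pair of top edges, running from z = 0 to the bottom of the top.

B is a bookshelf 583 mm wide overall, 361 mm deep and 2101 mm tall. The two sides are 29 mm thick vertical panels. 6 horizontal shelves of 18 mm thickness span between the inner faces of the sides; the lowest shelf sits on the floor and shelves are stacked with a clear vertical gap of 389 mm between each pair.

C is a simple wooden stool: a rectangular seat 279 mm (x) by 343 mm (y), 28 mm thick, top face at z = 415 mm, on four square legs, each 32×32 mm in cross-section. The legs rest on z = 0, each flush with a corner of the seat.

The bookshelf is on top of the table. Three stools sit around the table at the −y, +y, −x sides.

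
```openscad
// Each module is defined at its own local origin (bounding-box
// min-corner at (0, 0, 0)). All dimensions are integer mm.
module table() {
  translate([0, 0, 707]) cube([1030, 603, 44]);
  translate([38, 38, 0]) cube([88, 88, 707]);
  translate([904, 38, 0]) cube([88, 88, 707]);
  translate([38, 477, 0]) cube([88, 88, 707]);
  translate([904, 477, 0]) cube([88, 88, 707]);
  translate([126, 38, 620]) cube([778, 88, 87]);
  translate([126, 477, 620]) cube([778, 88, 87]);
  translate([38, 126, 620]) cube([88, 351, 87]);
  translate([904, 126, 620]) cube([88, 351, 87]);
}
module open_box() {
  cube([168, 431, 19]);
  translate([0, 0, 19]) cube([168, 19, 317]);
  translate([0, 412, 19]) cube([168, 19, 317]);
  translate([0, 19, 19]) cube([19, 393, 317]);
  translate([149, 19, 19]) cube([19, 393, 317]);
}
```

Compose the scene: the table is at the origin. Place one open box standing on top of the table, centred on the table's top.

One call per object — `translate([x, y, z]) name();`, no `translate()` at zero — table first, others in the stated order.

table();
translate([431, 86, 751]) open_box();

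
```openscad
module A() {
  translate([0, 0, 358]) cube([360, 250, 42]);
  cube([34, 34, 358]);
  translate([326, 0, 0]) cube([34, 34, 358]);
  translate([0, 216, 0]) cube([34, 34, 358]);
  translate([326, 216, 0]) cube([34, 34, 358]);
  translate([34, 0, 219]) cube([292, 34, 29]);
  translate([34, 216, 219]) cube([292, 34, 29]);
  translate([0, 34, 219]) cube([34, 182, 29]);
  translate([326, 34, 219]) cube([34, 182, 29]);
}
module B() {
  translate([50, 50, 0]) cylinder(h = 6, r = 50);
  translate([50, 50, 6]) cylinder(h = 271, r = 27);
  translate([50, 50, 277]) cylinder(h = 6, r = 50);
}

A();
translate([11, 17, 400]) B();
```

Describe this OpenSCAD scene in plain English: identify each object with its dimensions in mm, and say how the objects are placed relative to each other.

A is a four-legged stool. The seat is 360×250 mm, 42 mm thick, top at z = 400 mm. It stands on four square legs, each 34×34 mm in cross-section, from z = 0 to the seat underside, each flush with a corner of the seat. Four stretchers, 34 mm wide and 29 mm tall, connect adjacent legs with their undersides at z = 219 mm, each running between the inner faces of the legs it joins and aligned with the legs' outer faces on the other axis.

B is a spool: two coaxial disc flanges of radius 50 mm and thickness 6 mm, joined by a core cylinder of radius 27 mm and height 271 mm. The lower flange rests on z = 0 and the three cylinders share a vertical axis.

The spool is on top of the stool.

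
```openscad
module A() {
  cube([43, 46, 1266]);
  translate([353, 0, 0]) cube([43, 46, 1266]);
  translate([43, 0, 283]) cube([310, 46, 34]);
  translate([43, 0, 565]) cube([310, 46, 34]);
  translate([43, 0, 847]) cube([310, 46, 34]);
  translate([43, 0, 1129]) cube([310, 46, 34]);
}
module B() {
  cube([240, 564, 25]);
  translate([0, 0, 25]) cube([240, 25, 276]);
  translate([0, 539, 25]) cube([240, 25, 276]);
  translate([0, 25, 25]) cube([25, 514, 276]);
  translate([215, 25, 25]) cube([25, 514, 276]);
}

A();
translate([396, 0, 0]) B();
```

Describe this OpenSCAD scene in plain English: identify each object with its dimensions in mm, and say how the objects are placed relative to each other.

A is a straight ladder. Two 43×46 mm vertical rails, 1266 mm tall, stand 396 mm apart (outside-to-outside) with their front faces coplanar on the −y side. 4 rungs, each 46 mm deep and 34 mm tall, span between the inner faces of the rails, front faces flush with the rails. The lowest rung's underside is at z = 283 mm and rungs are spaced 282 mm apart (underside to underside).

B is an open-topped rectangular box: outside dimensions 240×564×301 mm, with a uniform wall and base thickness of 25 mm. The base is a full 240×564 slab on the floor; four walls sit on top of the base. The front and back walls (the −y and +y sides) span the full width; the two side walls fit between them.

The open box is against the ladder's +x side, with their −y faces flush.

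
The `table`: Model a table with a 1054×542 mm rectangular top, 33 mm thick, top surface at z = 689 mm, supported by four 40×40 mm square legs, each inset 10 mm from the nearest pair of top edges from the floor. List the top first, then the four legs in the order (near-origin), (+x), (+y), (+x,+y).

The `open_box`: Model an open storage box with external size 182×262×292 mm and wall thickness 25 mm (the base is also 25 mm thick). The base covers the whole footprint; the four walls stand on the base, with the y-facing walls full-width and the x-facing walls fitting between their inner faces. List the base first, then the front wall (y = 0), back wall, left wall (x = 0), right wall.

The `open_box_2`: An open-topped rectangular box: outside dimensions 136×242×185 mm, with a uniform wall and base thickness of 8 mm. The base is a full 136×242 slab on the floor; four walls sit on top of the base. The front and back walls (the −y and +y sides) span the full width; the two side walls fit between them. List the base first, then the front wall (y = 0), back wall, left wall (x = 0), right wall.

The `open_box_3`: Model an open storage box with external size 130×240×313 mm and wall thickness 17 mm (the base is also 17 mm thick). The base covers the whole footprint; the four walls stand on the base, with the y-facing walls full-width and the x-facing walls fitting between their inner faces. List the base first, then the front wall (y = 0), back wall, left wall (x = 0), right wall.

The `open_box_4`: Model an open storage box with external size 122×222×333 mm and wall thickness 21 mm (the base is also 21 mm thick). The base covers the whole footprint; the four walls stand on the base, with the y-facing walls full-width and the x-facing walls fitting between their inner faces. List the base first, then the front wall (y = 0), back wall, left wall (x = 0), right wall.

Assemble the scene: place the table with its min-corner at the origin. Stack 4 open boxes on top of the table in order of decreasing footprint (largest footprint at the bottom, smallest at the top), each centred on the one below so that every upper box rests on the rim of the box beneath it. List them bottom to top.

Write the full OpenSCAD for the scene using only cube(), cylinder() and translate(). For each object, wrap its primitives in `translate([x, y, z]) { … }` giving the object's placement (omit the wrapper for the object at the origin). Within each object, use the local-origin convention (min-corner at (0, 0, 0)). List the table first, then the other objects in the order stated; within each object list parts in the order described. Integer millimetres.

translate([0, 0, 656]) cube([1054, 542, 33]);
translate([10, 10, 0]) cube([40, 40, 656]);
translate([1004, 10, 0]) cube([40, 40, 656]);
translate([10, 492, 0]) cube([40, 40, 656]);
translate([1004, 492, 0]) cube([40, 40, 656]);
translate([436, 140, 689]) {
  cube([182, 262, 25]);
  translate([0, 0, 25]) cube([182, 25, 267]);
  translate([0, 237, 25]) cube([182, 25, 267]);
  translate([0, 25, 25]) cube([25, 212, 267]);
  translate([157, 25, 25]) cube([25, 212, 267]);
}
translate([459, 150, 981]) {
  cube([136, 242, 8]);
  translate([0, 0, 8]) cube([136, 8, 177]);
  translate([0, 234, 8]) cube([136, 8, 177]);
  translate([0, 8, 8]) cube([8, 226, 177]);
  translate([128, 8, 8]) cube([8, 226, 177]);
}
translate([462, 151, 1166]) {
  cube([130, 240, 17]);
  translate([0, 0, 17]) cube([130, 17, 296]);
  translate([0, 223, 17]) cube([130, 17, 296]);
  translate([0, 17, 17]) cube([17, 206, 296]);
  translate([113, 17, 17]) cube([17, 206, 296]);
}
translate([466, 160, 1479]) {
  cube([122, 222, 21]);
  translate([0, 0, 21]) cube([122, 21, 312]);
  translate([0, 201, 21]) cube([122, 21, 312]);
  translate([0, 21, 21]) cube([21, 180, 312]);
  translate([101, 21, 21]) cube([21, 180, 312]);
}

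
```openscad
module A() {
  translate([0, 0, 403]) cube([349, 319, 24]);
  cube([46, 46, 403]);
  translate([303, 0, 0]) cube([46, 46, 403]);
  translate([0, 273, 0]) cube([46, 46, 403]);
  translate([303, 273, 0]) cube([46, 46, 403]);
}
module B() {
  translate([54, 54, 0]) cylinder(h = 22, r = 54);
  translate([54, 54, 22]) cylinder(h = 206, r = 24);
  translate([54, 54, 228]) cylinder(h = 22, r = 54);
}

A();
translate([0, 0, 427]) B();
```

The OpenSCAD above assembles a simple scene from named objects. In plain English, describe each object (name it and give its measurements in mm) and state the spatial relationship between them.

A is a four-legged stool. The seat is 349×319 mm, 24 mm thick, top at z = 427 mm. It stands on four square legs, each 46×46 mm in cross-section, from z = 0 to the seat underside, each flush with a corner of the seat.

B is a spool: two coaxial disc flanges of radius 54 mm and thickness 22 mm, joined by a core cylinder of radius 24 mm and height 206 mm. The lower flange rests on z = 0 and the three cylinders share a vertical axis.

The spool is on top of the stool.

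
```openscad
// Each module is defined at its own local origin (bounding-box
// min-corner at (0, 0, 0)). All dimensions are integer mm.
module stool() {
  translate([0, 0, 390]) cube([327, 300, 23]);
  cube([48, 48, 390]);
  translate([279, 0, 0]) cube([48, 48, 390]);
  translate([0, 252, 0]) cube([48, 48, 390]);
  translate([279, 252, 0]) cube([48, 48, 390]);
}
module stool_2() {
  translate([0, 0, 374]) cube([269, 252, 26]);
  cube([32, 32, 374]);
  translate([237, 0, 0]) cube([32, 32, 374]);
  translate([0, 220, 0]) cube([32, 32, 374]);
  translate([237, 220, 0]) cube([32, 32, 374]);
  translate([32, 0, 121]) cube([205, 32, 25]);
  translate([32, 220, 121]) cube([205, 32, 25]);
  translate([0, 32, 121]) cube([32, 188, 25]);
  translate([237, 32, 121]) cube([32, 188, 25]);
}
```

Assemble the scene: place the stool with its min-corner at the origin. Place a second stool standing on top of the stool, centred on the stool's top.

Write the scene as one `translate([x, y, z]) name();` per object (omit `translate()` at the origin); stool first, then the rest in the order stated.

stool();
translate([29, 24, 413]) stool_2();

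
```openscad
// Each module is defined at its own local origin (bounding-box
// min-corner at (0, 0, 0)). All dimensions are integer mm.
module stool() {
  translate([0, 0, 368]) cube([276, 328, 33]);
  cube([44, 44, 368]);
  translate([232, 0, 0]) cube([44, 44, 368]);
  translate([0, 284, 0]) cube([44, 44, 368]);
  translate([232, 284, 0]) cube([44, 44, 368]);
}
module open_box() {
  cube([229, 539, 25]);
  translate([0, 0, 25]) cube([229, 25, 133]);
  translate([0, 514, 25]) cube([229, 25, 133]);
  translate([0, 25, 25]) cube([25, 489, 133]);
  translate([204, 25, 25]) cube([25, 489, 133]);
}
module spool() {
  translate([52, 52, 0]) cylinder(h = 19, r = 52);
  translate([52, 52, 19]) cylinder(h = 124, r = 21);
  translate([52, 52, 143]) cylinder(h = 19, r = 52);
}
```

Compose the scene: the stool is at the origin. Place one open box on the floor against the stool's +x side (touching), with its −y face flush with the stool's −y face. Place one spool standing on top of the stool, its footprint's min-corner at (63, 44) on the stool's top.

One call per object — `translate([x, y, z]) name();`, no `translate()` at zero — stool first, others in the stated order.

stool();
translate([276, 0, 0]) open_box();
translate([63, 44, 401]) spool();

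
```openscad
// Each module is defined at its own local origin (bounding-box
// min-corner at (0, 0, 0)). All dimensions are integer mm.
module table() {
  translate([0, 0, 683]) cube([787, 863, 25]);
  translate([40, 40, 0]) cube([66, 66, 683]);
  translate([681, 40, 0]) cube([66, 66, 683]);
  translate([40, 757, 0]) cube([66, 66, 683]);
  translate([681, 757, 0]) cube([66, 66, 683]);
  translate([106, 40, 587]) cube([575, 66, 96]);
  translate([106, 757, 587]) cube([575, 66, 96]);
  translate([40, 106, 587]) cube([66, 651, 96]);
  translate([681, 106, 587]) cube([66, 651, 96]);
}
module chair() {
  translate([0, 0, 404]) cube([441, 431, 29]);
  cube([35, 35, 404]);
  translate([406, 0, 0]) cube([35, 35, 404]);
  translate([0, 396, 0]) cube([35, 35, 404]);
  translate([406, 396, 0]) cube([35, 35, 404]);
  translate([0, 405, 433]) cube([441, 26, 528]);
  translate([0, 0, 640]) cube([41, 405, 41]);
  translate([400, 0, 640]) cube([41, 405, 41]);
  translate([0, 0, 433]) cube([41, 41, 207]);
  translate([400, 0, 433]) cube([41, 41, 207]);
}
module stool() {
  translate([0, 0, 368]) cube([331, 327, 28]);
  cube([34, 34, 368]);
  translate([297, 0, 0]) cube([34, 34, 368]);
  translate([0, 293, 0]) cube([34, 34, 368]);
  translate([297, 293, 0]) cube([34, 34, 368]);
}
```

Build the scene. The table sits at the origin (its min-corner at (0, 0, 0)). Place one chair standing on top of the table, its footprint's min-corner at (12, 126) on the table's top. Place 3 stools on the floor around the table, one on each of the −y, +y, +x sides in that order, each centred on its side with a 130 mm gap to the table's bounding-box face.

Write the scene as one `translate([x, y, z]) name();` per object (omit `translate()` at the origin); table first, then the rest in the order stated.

table();
translate([12, 126, 708]) chair();
translate([228, -457, 0]) stool();
translate([228, 993, 0]) stool();
translate([917, 268, 0]) stool();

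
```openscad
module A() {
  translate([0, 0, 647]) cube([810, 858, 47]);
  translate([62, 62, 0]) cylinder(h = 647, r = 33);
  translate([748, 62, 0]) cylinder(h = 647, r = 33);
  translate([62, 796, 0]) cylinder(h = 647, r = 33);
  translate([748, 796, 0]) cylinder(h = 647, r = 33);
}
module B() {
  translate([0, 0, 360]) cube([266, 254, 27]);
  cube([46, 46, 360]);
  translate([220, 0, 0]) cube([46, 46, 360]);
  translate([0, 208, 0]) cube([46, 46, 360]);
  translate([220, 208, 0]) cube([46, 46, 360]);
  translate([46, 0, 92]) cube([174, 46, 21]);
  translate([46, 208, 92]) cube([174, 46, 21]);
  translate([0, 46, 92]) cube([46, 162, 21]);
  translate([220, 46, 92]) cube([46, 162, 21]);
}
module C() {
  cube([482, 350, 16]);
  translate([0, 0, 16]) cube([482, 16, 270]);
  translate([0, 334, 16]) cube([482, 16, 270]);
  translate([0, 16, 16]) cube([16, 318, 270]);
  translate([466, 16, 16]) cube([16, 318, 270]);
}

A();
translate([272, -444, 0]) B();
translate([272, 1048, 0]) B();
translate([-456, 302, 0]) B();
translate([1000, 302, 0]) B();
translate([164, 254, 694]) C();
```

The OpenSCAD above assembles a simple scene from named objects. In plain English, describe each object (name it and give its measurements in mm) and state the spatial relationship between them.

A is a table with a 810×858 mm rectangular top, 47 mm thick, top surface at z = 694 mm, supported by four round legs of 66 mm diameter, each leg's bounding box inset 29 mm from the nearest pair of top edges, running from the floor.

B is a simple wooden stool: a rectangular seat 266 mm (x) by 254 mm (y), 27 mm thick, top face at z = 387 mm, on four square legs, each 46×46 mm in cross-section. The legs rest on z = 0, each flush with a corner of the seat. Four stretchers, 46 mm wide and 21 mm tall, connect adjacent legs with their undersides at z = 92 mm, each running between the inner faces of the legs it joins and aligned with the legs' outer faces on the other axis.

C is an open storage box with external size 482×350×286 mm and wall thickness 16 mm (the base is also 16 mm thick). The base covers the whole footprint; the four walls stand on the base, with the y-facing walls full-width and the x-facing walls fitting between their inner faces.

Four stools sit around the table at the −y, +y, −x, +x sides. The open box is on top of the table, centred.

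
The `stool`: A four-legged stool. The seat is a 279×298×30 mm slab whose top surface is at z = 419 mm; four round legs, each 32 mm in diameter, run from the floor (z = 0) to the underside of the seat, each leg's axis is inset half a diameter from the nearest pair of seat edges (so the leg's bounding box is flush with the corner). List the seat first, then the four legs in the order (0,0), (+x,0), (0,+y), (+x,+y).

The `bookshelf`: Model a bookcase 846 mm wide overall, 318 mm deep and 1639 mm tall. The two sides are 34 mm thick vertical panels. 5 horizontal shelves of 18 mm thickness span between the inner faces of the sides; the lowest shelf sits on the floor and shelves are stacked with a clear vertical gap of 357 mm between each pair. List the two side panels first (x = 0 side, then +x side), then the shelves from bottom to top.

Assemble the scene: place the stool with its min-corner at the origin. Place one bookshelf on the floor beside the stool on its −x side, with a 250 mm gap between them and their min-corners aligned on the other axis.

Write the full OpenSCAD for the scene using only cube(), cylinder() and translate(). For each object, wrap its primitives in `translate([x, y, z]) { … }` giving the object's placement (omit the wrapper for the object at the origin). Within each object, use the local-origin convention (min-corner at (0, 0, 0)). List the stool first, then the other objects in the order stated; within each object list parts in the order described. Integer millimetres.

translate([0, 0, 389]) cube([279, 298, 30]);
translate([16, 16, 0]) cylinder(h = 389, r = 16);
translate([263, 16, 0]) cylinder(h = 389, r = 16);
translate([16, 282, 0]) cylinder(h = 389, r = 16);
translate([263, 282, 0]) cylinder(h = 389, r = 16);
translate([-1096, 0, 0]) {
  cube([34, 318, 1639]);
  translate([812, 0, 0]) cube([34, 318, 1639]);
  translate([34, 0, 0]) cube([778, 318, 18]);
  translate([34, 0, 375]) cube([778, 318, 18]);
  translate([34, 0, 750]) cube([778, 318, 18]);
  translate([34, 0, 1125]) cube([778, 318, 18]);
  translate([34, 0, 1500]) cube([778, 318, 18]);
}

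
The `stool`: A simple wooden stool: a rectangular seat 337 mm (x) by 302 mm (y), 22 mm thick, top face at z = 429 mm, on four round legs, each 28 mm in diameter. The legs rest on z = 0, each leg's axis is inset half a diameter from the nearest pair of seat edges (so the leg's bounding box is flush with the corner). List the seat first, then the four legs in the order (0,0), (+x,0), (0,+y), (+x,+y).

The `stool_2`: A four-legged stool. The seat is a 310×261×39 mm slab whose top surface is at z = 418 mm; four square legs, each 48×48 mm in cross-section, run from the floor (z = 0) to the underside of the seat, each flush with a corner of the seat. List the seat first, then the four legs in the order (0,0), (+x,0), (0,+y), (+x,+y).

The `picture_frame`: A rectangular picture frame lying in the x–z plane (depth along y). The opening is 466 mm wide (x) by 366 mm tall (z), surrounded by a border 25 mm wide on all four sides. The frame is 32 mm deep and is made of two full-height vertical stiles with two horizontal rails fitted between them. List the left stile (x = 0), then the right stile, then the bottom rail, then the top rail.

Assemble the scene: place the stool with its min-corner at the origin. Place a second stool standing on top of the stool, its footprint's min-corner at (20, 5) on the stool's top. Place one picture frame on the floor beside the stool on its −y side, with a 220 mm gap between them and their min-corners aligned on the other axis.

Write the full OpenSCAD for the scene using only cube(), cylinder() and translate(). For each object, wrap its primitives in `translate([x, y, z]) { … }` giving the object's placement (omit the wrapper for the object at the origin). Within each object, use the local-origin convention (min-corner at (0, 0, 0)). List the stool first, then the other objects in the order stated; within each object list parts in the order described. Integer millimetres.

translate([0, 0, 407]) cube([337, 302, 22]);
translate([14, 14, 0]) cylinder(h = 407, r = 14);
translate([323, 14, 0]) cylinder(h = 407, r = 14);
translate([14, 288, 0]) cylinder(h = 407, r = 14);
translate([323, 288, 0]) cylinder(h = 407, r = 14);
translate([20, 5, 429]) {
  translate([0, 0, 379]) cube([310, 261, 39]);
  cube([48, 48, 379]);
  translate([262, 0, 0]) cube([48, 48, 379]);
  translate([0, 213, 0]) cube([48, 48, 379]);
  translate([262, 213, 0]) cube([48, 48, 379]);
}
translate([0, -252, 0]) {
  cube([25, 32, 416]);
  translate([491, 0, 0]) cube([25, 32, 416]);
  translate([25, 0, 0]) cube([466, 32, 25]);
  translate([25, 0, 391]) cube([466, 32, 25]);
}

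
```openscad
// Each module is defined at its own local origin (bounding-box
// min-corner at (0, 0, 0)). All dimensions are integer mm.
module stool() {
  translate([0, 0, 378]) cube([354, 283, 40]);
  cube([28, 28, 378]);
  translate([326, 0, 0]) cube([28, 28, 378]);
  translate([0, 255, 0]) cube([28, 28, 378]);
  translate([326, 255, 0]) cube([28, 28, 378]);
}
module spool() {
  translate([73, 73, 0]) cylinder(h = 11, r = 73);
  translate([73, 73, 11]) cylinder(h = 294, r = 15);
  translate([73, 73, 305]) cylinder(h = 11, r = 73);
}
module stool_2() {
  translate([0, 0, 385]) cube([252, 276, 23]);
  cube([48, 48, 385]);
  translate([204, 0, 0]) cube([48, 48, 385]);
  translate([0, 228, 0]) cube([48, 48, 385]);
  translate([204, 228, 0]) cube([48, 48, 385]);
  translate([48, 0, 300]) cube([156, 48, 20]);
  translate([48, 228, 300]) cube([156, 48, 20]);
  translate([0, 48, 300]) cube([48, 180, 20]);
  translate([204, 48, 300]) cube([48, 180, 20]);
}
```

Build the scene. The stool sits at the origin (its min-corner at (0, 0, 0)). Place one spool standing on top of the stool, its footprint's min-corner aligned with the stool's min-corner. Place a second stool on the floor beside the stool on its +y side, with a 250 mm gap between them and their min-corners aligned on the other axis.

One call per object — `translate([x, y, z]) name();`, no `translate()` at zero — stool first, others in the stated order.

stool();
translate([0, 0, 418]) spool();
translate([0, 533, 0]) stool_2();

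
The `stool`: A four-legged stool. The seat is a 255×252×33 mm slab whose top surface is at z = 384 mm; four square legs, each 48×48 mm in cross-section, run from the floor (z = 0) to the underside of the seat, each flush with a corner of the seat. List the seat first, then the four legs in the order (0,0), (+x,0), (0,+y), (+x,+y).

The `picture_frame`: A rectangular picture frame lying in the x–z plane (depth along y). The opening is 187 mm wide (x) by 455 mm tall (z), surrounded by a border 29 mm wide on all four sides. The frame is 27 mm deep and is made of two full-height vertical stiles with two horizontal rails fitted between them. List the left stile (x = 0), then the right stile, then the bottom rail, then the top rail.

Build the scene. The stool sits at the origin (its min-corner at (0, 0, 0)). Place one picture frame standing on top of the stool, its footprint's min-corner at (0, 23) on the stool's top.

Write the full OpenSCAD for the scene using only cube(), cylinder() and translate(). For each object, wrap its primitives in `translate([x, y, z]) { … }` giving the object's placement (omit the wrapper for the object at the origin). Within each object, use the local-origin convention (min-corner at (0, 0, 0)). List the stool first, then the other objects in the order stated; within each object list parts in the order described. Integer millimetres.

translate([0, 0, 351]) cube([255, 252, 33]);
cube([48, 48, 351]);
translate([207, 0, 0]) cube([48, 48, 351]);
translate([0, 204, 0]) cube([48, 48, 351]);
translate([207, 204, 0]) cube([48, 48, 351]);
translate([0, 23, 384]) {
  cube([29, 27, 513]);
  translate([216, 0, 0]) cube([29, 27, 513]);
  translate([29, 0, 0]) cube([187, 27, 29]);
  translate([29, 0, 484]) cube([187, 27, 29]);
}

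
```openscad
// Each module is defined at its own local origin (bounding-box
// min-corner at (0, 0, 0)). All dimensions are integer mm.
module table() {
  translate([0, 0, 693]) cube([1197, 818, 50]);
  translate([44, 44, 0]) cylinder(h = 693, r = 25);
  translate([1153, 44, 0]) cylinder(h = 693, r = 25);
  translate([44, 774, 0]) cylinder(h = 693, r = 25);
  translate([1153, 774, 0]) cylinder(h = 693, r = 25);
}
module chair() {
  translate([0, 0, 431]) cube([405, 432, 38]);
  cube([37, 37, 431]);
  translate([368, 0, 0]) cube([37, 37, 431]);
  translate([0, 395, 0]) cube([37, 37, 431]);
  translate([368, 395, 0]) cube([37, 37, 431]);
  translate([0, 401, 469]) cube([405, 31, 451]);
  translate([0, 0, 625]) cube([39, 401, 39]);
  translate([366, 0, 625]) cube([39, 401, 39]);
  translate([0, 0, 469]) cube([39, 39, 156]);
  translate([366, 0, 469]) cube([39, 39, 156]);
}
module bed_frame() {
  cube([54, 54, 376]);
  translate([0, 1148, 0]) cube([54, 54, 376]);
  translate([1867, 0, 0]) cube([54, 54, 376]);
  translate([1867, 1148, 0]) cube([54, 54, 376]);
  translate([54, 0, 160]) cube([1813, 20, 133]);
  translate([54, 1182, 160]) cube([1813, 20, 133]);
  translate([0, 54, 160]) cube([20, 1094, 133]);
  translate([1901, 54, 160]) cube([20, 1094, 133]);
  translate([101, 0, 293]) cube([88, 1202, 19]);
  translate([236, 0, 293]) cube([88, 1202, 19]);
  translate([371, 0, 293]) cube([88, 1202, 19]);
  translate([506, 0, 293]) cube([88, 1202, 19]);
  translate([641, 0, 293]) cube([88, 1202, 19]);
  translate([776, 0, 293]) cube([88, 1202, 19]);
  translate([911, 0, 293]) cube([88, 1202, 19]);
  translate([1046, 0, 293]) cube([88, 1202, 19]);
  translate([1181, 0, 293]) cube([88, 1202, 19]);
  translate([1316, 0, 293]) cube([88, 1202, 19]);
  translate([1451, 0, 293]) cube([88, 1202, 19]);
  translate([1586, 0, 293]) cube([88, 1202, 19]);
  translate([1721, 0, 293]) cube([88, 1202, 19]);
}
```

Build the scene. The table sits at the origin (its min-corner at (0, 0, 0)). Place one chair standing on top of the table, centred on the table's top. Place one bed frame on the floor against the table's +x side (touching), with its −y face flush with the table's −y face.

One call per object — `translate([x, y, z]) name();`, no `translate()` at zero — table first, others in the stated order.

table();
translate([396, 193, 743]) chair();
translate([1197, 0, 0]) bed_frame();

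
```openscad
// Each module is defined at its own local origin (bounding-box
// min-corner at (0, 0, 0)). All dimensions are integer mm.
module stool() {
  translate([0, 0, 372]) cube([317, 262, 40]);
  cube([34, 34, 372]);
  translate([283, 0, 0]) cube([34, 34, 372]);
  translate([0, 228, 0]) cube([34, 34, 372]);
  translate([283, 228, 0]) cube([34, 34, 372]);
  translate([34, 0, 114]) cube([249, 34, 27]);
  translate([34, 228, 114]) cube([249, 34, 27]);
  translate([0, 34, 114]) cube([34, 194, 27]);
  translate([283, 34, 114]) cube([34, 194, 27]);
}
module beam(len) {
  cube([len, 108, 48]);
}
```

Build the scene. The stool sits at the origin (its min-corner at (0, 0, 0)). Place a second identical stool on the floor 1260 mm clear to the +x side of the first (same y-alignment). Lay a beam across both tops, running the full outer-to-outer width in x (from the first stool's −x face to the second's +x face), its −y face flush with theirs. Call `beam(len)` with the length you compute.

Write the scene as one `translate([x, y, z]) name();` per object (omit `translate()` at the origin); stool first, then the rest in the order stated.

stool();
translate([1577, 0, 0]) stool();
translate([0, 0, 412]) beam(1894);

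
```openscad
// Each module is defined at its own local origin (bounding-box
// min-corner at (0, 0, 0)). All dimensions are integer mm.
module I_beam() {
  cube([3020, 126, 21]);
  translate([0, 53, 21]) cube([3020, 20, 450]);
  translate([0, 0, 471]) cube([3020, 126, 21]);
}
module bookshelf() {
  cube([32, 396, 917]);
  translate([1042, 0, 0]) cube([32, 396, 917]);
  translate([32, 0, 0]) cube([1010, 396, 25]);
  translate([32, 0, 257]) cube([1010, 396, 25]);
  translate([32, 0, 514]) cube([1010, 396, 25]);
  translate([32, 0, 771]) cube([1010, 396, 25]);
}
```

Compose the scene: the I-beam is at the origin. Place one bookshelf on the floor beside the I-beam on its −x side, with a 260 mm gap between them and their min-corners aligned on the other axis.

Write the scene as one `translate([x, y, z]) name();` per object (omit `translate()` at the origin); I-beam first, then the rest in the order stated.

I_beam();
translate([-1334, 0, 0]) bookshelf();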